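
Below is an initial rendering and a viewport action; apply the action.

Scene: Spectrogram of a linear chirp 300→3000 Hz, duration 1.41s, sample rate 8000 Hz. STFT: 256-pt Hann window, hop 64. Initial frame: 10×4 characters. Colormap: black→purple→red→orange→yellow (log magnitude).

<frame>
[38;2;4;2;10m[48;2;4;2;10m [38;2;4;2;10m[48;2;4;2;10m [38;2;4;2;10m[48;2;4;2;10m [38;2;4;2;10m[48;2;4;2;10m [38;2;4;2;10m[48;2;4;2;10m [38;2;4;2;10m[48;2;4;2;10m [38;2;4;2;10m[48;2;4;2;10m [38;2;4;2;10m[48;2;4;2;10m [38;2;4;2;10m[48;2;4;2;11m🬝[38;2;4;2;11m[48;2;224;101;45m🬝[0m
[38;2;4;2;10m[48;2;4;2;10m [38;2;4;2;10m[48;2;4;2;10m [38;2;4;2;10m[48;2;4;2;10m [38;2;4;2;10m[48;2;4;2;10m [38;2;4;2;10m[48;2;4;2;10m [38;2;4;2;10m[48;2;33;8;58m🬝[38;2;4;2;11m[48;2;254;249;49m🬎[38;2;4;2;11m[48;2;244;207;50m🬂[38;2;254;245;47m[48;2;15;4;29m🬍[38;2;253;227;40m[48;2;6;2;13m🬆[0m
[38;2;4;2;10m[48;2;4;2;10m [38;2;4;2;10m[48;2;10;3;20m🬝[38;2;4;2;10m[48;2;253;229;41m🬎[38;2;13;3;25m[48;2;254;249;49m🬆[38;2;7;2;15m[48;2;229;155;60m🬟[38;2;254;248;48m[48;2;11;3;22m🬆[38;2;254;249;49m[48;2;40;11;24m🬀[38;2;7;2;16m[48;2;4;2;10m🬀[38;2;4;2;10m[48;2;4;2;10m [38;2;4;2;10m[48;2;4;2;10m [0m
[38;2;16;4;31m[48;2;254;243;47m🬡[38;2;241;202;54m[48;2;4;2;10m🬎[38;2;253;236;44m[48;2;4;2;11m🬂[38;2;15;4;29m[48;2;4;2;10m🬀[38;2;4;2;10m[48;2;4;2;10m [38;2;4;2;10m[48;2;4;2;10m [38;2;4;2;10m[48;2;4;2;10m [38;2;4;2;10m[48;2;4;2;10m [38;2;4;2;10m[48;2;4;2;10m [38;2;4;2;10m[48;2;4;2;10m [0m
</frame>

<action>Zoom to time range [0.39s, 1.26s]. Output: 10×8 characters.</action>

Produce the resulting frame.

<frame>
[38;2;4;2;10m[48;2;4;2;10m [38;2;4;2;10m[48;2;4;2;10m [38;2;4;2;10m[48;2;4;2;10m [38;2;4;2;10m[48;2;4;2;10m [38;2;4;2;10m[48;2;4;2;10m [38;2;4;2;10m[48;2;4;2;10m [38;2;4;2;10m[48;2;4;2;10m [38;2;4;2;10m[48;2;4;2;10m [38;2;4;2;10m[48;2;4;2;10m [38;2;4;2;10m[48;2;4;2;10m [0m
[38;2;4;2;10m[48;2;4;2;10m [38;2;4;2;10m[48;2;4;2;10m [38;2;4;2;10m[48;2;4;2;10m [38;2;4;2;10m[48;2;4;2;10m [38;2;4;2;10m[48;2;4;2;10m [38;2;4;2;10m[48;2;4;2;10m [38;2;4;2;10m[48;2;4;2;10m [38;2;4;2;10m[48;2;4;2;10m [38;2;4;2;10m[48;2;4;2;10m [38;2;4;2;10m[48;2;4;2;11m🬝[0m
[38;2;4;2;10m[48;2;4;2;10m [38;2;4;2;10m[48;2;4;2;10m [38;2;4;2;10m[48;2;4;2;10m [38;2;4;2;10m[48;2;4;2;10m [38;2;4;2;10m[48;2;4;2;10m [38;2;4;2;10m[48;2;4;2;10m [38;2;4;2;10m[48;2;4;2;11m🬝[38;2;4;2;10m[48;2;10;3;20m🬝[38;2;12;3;25m[48;2;254;239;45m🬝[38;2;9;2;19m[48;2;253;228;40m🬆[0m
[38;2;4;2;10m[48;2;4;2;10m [38;2;4;2;10m[48;2;4;2;10m [38;2;4;2;10m[48;2;4;2;10m [38;2;4;2;10m[48;2;4;2;11m🬝[38;2;4;2;11m[48;2;16;4;30m🬝[38;2;38;10;26m[48;2;254;249;49m🬝[38;2;16;4;31m[48;2;253;238;45m🬆[38;2;253;238;45m[48;2;37;8;65m🬜[38;2;252;223;38m[48;2;13;3;25m🬆[38;2;251;184;23m[48;2;10;3;20m🬀[0m
[38;2;4;2;10m[48;2;5;2;11m🬝[38;2;4;2;11m[48;2;16;4;31m🬝[38;2;6;2;14m[48;2;252;201;30m🬎[38;2;47;12;39m[48;2;254;248;49m🬆[38;2;247;213;47m[48;2;62;15;58m🬜[38;2;254;249;49m[48;2;54;14;34m🬂[38;2;203;58;75m[48;2;7;2;15m🬀[38;2;6;2;14m[48;2;4;2;10m🬀[38;2;4;2;10m[48;2;4;2;10m [38;2;4;2;10m[48;2;4;2;10m [0m
[38;2;11;3;23m[48;2;247;213;47m🬂[38;2;245;208;50m[48;2;67;17;53m🬎[38;2;254;246;48m[48;2;39;10;31m🬂[38;2;67;16;88m[48;2;5;2;12m🬀[38;2;6;2;13m[48;2;4;2;10m🬀[38;2;4;2;10m[48;2;4;2;10m [38;2;4;2;10m[48;2;4;2;10m [38;2;4;2;10m[48;2;4;2;10m [38;2;4;2;10m[48;2;4;2;10m [38;2;4;2;10m[48;2;4;2;10m [0m
[38;2;32;7;56m[48;2;4;2;11m🬀[38;2;5;2;12m[48;2;4;2;10m🬀[38;2;4;2;10m[48;2;4;2;10m [38;2;4;2;10m[48;2;4;2;10m [38;2;4;2;10m[48;2;4;2;10m [38;2;4;2;10m[48;2;4;2;10m [38;2;4;2;10m[48;2;4;2;10m [38;2;4;2;10m[48;2;4;2;10m [38;2;4;2;10m[48;2;4;2;10m [38;2;4;2;10m[48;2;4;2;10m [0m
[38;2;4;2;10m[48;2;4;2;10m [38;2;4;2;10m[48;2;4;2;10m [38;2;4;2;10m[48;2;4;2;10m [38;2;4;2;10m[48;2;4;2;10m [38;2;4;2;10m[48;2;4;2;10m [38;2;4;2;10m[48;2;4;2;10m [38;2;4;2;10m[48;2;4;2;10m [38;2;4;2;10m[48;2;4;2;10m [38;2;4;2;10m[48;2;4;2;10m [38;2;4;2;10m[48;2;4;2;10m [0m
</frame>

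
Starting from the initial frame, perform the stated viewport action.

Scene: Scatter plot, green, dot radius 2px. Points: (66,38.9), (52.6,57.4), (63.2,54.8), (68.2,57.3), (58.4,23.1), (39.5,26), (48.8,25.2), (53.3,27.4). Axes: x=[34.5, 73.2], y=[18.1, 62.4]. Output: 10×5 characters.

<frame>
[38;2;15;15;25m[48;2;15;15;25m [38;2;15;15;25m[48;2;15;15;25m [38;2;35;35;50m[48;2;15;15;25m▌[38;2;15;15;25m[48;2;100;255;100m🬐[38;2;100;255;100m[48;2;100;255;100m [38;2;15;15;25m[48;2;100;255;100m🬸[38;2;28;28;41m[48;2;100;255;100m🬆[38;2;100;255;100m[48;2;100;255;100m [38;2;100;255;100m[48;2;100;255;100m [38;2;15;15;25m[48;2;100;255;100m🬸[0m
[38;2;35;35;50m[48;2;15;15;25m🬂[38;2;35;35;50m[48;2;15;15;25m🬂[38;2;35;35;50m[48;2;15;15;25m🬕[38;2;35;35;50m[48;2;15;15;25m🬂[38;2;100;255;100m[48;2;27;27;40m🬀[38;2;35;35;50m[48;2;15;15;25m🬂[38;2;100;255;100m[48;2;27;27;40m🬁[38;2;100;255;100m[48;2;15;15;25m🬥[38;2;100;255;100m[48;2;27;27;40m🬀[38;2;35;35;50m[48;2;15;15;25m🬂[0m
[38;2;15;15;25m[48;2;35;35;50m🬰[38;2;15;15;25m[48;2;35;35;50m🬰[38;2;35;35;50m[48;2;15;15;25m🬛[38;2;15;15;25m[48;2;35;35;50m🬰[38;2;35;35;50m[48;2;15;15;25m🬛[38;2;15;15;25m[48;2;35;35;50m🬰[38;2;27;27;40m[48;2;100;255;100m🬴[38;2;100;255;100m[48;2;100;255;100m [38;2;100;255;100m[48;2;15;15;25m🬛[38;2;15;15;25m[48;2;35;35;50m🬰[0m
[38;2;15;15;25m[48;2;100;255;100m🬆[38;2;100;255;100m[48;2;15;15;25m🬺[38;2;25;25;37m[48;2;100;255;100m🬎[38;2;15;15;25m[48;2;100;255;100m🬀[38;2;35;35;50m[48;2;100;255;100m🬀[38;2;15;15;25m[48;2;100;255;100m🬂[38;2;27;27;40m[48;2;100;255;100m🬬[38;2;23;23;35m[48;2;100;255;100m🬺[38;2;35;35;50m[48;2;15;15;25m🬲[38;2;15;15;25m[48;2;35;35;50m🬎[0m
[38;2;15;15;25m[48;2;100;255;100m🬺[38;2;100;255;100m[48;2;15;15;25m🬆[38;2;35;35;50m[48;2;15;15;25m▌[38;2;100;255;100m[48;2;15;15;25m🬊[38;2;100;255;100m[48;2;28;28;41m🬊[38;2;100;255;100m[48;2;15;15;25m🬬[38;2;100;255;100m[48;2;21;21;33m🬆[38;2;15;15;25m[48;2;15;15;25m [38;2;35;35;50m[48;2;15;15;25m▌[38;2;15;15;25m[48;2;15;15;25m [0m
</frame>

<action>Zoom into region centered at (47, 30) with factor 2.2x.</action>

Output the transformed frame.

<frame>
[38;2;15;15;25m[48;2;15;15;25m [38;2;15;15;25m[48;2;15;15;25m [38;2;35;35;50m[48;2;15;15;25m▌[38;2;15;15;25m[48;2;15;15;25m [38;2;35;35;50m[48;2;15;15;25m▌[38;2;15;15;25m[48;2;15;15;25m [38;2;35;35;50m[48;2;15;15;25m▌[38;2;15;15;25m[48;2;15;15;25m [38;2;35;35;50m[48;2;15;15;25m▌[38;2;15;15;25m[48;2;15;15;25m [0m
[38;2;35;35;50m[48;2;15;15;25m🬂[38;2;35;35;50m[48;2;15;15;25m🬂[38;2;35;35;50m[48;2;15;15;25m🬕[38;2;35;35;50m[48;2;15;15;25m🬂[38;2;35;35;50m[48;2;15;15;25m🬕[38;2;35;35;50m[48;2;15;15;25m🬂[38;2;35;35;50m[48;2;15;15;25m🬕[38;2;35;35;50m[48;2;15;15;25m🬂[38;2;35;35;50m[48;2;15;15;25m🬕[38;2;35;35;50m[48;2;15;15;25m🬂[0m
[38;2;21;21;33m[48;2;100;255;100m🬆[38;2;23;23;35m[48;2;100;255;100m🬬[38;2;35;35;50m[48;2;15;15;25m🬛[38;2;15;15;25m[48;2;35;35;50m🬰[38;2;35;35;50m[48;2;15;15;25m🬛[38;2;23;23;35m[48;2;100;255;100m🬝[38;2;35;35;50m[48;2;15;15;25m🬛[38;2;21;21;33m[48;2;100;255;100m🬆[38;2;100;255;100m[48;2;15;15;25m🬺[38;2;23;23;35m[48;2;100;255;100m🬬[0m
[38;2;100;255;100m[48;2;35;35;50m🬬[38;2;100;255;100m[48;2;28;28;41m🬆[38;2;35;35;50m[48;2;15;15;25m🬲[38;2;15;15;25m[48;2;35;35;50m🬎[38;2;31;31;45m[48;2;100;255;100m🬴[38;2;100;255;100m[48;2;100;255;100m [38;2;100;255;100m[48;2;25;25;37m🬛[38;2;23;23;35m[48;2;100;255;100m🬺[38;2;100;255;100m[48;2;28;28;41m🬆[38;2;15;15;25m[48;2;35;35;50m🬎[0m
[38;2;15;15;25m[48;2;15;15;25m [38;2;15;15;25m[48;2;15;15;25m [38;2;35;35;50m[48;2;15;15;25m▌[38;2;15;15;25m[48;2;15;15;25m [38;2;35;35;50m[48;2;15;15;25m▌[38;2;15;15;25m[48;2;100;255;100m🬺[38;2;35;35;50m[48;2;15;15;25m▌[38;2;15;15;25m[48;2;15;15;25m [38;2;35;35;50m[48;2;15;15;25m▌[38;2;15;15;25m[48;2;15;15;25m [0m
</frame>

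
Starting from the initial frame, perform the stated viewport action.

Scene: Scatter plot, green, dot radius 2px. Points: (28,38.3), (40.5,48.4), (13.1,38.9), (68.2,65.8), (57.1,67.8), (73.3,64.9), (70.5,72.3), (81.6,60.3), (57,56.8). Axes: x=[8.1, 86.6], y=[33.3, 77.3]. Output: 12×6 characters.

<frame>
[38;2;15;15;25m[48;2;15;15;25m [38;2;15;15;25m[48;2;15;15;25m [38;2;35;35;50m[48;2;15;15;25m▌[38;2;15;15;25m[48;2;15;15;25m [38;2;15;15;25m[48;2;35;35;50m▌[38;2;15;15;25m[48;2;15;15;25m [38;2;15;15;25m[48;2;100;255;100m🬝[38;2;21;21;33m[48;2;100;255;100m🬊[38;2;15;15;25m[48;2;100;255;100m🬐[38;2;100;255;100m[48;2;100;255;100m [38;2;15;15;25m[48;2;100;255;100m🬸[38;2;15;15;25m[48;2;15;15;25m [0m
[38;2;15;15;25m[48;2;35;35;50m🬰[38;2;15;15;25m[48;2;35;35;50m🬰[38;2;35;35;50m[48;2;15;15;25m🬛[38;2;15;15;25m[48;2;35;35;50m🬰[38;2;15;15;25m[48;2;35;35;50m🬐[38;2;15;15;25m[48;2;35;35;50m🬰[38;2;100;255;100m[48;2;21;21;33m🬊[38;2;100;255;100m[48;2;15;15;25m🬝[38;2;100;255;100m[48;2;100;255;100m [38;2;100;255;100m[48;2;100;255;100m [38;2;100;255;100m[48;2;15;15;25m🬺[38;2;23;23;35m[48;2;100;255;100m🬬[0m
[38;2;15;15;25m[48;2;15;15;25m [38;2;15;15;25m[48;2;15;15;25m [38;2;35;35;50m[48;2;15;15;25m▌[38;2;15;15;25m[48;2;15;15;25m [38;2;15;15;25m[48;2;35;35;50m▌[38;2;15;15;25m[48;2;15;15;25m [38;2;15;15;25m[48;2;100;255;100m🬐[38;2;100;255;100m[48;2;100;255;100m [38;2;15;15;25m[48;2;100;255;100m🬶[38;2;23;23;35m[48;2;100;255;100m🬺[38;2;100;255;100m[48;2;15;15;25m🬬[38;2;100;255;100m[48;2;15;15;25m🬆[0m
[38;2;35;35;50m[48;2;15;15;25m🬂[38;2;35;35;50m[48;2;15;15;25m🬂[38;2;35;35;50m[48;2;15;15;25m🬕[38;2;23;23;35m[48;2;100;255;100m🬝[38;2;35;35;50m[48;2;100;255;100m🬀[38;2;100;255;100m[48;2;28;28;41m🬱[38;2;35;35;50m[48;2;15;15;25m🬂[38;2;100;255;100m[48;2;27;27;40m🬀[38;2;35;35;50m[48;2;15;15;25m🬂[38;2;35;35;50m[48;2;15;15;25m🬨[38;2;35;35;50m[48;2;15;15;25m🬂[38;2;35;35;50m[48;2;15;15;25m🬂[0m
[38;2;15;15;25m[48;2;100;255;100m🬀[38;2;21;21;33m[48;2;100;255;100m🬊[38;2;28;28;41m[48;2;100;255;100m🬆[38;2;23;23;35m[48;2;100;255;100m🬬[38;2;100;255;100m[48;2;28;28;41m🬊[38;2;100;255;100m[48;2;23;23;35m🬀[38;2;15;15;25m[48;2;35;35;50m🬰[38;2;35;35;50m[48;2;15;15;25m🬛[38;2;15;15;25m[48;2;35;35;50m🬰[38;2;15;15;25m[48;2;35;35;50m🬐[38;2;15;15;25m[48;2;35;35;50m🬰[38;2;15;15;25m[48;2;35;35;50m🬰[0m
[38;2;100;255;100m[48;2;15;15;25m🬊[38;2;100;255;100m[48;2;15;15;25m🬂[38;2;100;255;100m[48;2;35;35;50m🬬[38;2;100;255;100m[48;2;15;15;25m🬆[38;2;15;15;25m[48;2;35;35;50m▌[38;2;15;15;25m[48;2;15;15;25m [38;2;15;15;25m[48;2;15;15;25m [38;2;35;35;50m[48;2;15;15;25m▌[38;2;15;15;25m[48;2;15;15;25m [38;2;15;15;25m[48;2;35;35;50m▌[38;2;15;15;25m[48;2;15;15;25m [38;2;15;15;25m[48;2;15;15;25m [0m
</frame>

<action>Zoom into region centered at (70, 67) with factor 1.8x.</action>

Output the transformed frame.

<frame>
[38;2;15;15;25m[48;2;15;15;25m [38;2;15;15;25m[48;2;15;15;25m [38;2;35;35;50m[48;2;15;15;25m▌[38;2;15;15;25m[48;2;15;15;25m [38;2;15;15;25m[48;2;35;35;50m▌[38;2;15;15;25m[48;2;100;255;100m🬝[38;2;15;15;25m[48;2;15;15;25m [38;2;35;35;50m[48;2;15;15;25m▌[38;2;15;15;25m[48;2;15;15;25m [38;2;15;15;25m[48;2;35;35;50m▌[38;2;15;15;25m[48;2;15;15;25m [38;2;15;15;25m[48;2;15;15;25m [0m
[38;2;15;15;25m[48;2;35;35;50m🬰[38;2;15;15;25m[48;2;35;35;50m🬰[38;2;27;27;40m[48;2;100;255;100m🬬[38;2;15;15;25m[48;2;35;35;50m🬰[38;2;27;27;40m[48;2;100;255;100m🬴[38;2;100;255;100m[48;2;100;255;100m [38;2;100;255;100m[48;2;15;15;25m🬛[38;2;35;35;50m[48;2;15;15;25m🬛[38;2;15;15;25m[48;2;35;35;50m🬰[38;2;15;15;25m[48;2;35;35;50m🬐[38;2;15;15;25m[48;2;35;35;50m🬰[38;2;15;15;25m[48;2;35;35;50m🬰[0m
[38;2;15;15;25m[48;2;15;15;25m [38;2;15;15;25m[48;2;100;255;100m🬐[38;2;100;255;100m[48;2;100;255;100m [38;2;15;15;25m[48;2;100;255;100m🬸[38;2;23;23;35m[48;2;100;255;100m🬝[38;2;15;15;25m[48;2;100;255;100m🬈[38;2;15;15;25m[48;2;100;255;100m🬆[38;2;23;23;35m[48;2;100;255;100m🬬[38;2;15;15;25m[48;2;15;15;25m [38;2;15;15;25m[48;2;35;35;50m▌[38;2;15;15;25m[48;2;15;15;25m [38;2;15;15;25m[48;2;15;15;25m [0m
[38;2;35;35;50m[48;2;15;15;25m🬂[38;2;35;35;50m[48;2;15;15;25m🬂[38;2;100;255;100m[48;2;27;27;40m🬀[38;2;35;35;50m[48;2;15;15;25m🬂[38;2;100;255;100m[48;2;21;21;33m🬊[38;2;100;255;100m[48;2;15;15;25m🬝[38;2;100;255;100m[48;2;15;15;25m🬬[38;2;100;255;100m[48;2;21;21;33m🬆[38;2;23;23;35m[48;2;100;255;100m🬝[38;2;35;35;50m[48;2;15;15;25m🬨[38;2;35;35;50m[48;2;15;15;25m🬂[38;2;35;35;50m[48;2;15;15;25m🬂[0m
[38;2;15;15;25m[48;2;35;35;50m🬰[38;2;23;23;35m[48;2;100;255;100m🬝[38;2;28;28;41m[48;2;100;255;100m🬊[38;2;15;15;25m[48;2;35;35;50m🬰[38;2;15;15;25m[48;2;35;35;50m🬐[38;2;15;15;25m[48;2;35;35;50m🬰[38;2;15;15;25m[48;2;35;35;50m🬰[38;2;27;27;40m[48;2;100;255;100m🬴[38;2;100;255;100m[48;2;100;255;100m [38;2;100;255;100m[48;2;35;35;50m🬛[38;2;15;15;25m[48;2;35;35;50m🬰[38;2;15;15;25m[48;2;35;35;50m🬰[0m
[38;2;15;15;25m[48;2;15;15;25m [38;2;100;255;100m[48;2;15;15;25m🬊[38;2;100;255;100m[48;2;15;15;25m🬝[38;2;100;255;100m[48;2;15;15;25m🬀[38;2;15;15;25m[48;2;35;35;50m▌[38;2;15;15;25m[48;2;15;15;25m [38;2;15;15;25m[48;2;15;15;25m [38;2;35;35;50m[48;2;15;15;25m▌[38;2;15;15;25m[48;2;100;255;100m🬺[38;2;15;15;25m[48;2;35;35;50m▌[38;2;15;15;25m[48;2;15;15;25m [38;2;15;15;25m[48;2;15;15;25m [0m
</frame>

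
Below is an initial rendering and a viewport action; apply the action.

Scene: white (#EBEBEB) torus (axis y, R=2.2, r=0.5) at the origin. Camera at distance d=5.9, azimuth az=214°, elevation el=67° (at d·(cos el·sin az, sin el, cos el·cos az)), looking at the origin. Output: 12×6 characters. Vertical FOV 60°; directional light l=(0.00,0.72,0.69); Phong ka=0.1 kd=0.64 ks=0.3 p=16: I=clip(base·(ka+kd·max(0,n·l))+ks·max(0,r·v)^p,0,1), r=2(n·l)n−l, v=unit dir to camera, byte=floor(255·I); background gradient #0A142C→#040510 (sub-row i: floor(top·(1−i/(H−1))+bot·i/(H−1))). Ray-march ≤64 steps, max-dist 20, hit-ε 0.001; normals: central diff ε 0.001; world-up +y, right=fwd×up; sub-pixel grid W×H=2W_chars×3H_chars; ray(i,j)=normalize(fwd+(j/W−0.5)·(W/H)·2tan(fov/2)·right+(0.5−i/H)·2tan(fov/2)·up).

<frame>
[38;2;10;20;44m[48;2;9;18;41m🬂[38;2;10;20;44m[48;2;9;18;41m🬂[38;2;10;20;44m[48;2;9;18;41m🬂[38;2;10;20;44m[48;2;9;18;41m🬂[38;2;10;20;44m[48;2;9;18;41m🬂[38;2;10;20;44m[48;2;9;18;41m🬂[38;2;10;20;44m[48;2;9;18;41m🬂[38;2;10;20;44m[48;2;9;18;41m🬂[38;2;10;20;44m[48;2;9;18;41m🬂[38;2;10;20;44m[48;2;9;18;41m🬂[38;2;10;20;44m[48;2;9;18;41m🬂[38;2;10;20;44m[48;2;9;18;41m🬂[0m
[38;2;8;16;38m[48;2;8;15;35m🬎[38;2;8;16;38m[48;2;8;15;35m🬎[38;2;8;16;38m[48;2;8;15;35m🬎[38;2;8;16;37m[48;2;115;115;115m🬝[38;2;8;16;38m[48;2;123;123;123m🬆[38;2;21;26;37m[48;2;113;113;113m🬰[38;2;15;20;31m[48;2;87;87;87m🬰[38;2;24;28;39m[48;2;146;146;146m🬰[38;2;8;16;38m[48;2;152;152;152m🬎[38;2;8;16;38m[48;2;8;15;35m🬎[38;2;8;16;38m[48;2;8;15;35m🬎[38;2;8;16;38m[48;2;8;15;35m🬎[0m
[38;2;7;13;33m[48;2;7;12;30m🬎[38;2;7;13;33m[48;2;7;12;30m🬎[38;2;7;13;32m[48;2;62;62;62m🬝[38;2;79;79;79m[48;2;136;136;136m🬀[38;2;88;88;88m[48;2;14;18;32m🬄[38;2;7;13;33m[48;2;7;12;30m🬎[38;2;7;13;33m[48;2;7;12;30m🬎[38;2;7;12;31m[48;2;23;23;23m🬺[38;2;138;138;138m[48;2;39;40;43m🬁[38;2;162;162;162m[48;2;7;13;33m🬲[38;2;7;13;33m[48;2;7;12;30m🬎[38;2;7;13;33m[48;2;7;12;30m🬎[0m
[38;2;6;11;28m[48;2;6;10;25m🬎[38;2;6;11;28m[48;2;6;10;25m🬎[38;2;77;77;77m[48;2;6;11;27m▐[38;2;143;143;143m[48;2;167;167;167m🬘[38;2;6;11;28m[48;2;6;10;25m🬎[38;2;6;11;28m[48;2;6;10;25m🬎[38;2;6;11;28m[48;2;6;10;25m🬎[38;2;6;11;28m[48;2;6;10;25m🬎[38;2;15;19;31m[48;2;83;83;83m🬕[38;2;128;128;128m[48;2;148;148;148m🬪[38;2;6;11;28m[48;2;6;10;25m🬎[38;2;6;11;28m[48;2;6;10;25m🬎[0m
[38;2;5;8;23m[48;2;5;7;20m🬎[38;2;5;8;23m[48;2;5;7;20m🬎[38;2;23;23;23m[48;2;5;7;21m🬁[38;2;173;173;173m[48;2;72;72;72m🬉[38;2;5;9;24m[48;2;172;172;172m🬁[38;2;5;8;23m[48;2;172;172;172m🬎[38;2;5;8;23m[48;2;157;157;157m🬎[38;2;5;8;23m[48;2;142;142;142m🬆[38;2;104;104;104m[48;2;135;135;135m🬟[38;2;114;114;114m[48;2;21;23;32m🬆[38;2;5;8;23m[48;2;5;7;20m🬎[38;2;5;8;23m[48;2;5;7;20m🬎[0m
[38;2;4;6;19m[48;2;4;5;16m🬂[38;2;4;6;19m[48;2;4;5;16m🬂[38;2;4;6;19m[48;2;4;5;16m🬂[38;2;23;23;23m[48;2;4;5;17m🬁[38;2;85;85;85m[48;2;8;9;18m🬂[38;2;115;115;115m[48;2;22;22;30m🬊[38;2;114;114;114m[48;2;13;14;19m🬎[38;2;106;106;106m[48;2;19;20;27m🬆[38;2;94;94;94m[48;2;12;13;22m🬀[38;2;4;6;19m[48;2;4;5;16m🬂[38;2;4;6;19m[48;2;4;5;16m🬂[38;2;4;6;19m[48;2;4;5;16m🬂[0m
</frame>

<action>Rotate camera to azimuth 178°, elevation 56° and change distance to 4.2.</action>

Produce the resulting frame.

<frame>
[38;2;10;20;44m[48;2;9;18;41m🬂[38;2;10;20;44m[48;2;9;18;41m🬂[38;2;10;20;44m[48;2;9;18;41m🬂[38;2;10;20;44m[48;2;9;18;41m🬂[38;2;10;20;44m[48;2;9;18;41m🬂[38;2;10;20;44m[48;2;9;18;41m🬂[38;2;10;20;44m[48;2;9;18;41m🬂[38;2;10;20;44m[48;2;9;18;41m🬂[38;2;10;20;44m[48;2;9;18;41m🬂[38;2;10;20;44m[48;2;9;18;41m🬂[38;2;10;20;44m[48;2;9;18;41m🬂[38;2;10;20;44m[48;2;9;18;41m🬂[0m
[38;2;8;16;38m[48;2;8;15;35m🬎[38;2;8;16;38m[48;2;8;15;35m🬎[38;2;8;16;37m[48;2;152;152;152m🬝[38;2;24;30;45m[48;2;136;136;136m🬡[38;2;168;168;168m[48;2;39;39;39m🬂[38;2;101;101;101m[48;2;23;23;23m🬂[38;2;81;81;81m[48;2;23;23;23m🬂[38;2;150;150;150m[48;2;27;27;27m🬂[38;2;42;44;49m[48;2;151;151;151m🬳[38;2;8;16;38m[48;2;134;134;134m🬊[38;2;8;16;38m[48;2;8;15;35m🬎[38;2;8;16;38m[48;2;8;15;35m🬎[0m
[38;2;7;13;33m[48;2;7;12;30m🬎[38;2;7;13;33m[48;2;131;131;131m🬆[38;2;151;151;151m[48;2;98;98;98m▌[38;2;65;65;65m[48;2;22;23;27m🬀[38;2;23;23;23m[48;2;7;12;31m🬀[38;2;7;13;33m[48;2;7;12;30m🬎[38;2;7;13;33m[48;2;7;12;30m🬎[38;2;7;13;33m[48;2;7;12;30m🬎[38;2;23;23;23m[48;2;7;12;30m🬊[38;2;104;104;104m[48;2;45;45;45m▐[38;2;7;14;34m[48;2;147;147;147m🬁[38;2;111;111;111m[48;2;7;13;32m🬏[0m
[38;2;6;11;27m[48;2;63;63;63m🬝[38;2;123;123;123m[48;2;178;178;178m▌[38;2;94;94;94m[48;2;138;138;138m▐[38;2;6;11;28m[48;2;6;10;25m🬎[38;2;6;11;28m[48;2;6;10;25m🬎[38;2;6;11;28m[48;2;6;10;25m🬎[38;2;6;11;28m[48;2;6;10;25m🬎[38;2;6;11;28m[48;2;6;10;25m🬎[38;2;6;11;28m[48;2;6;10;25m🬎[38;2;6;11;27m[48;2;100;100;100m▌[38;2;139;139;139m[48;2;171;171;171m🬄[38;2;122;122;122m[48;2;23;27;38m▌[0m
[38;2;53;53;53m[48;2;5;7;21m🬉[38;2;147;147;147m[48;2;110;110;110m🬉[38;2;151;151;151m[48;2;206;206;206m🬘[38;2;5;8;23m[48;2;143;143;143m🬊[38;2;5;8;23m[48;2;5;7;20m🬎[38;2;5;8;23m[48;2;5;7;20m🬎[38;2;5;8;23m[48;2;5;7;20m🬎[38;2;5;8;23m[48;2;5;7;20m🬎[38;2;5;8;22m[48;2;145;145;145m🬝[38;2;5;9;24m[48;2;162;162;162m🬀[38;2;208;208;208m[48;2;143;143;143m🬄[38;2;104;104;104m[48;2;33;34;38m▌[0m
[38;2;4;6;19m[48;2;4;5;16m🬂[38;2;85;85;85m[48;2;25;25;29m🬊[38;2;183;183;183m[48;2;111;111;111m🬁[38;2;222;222;222m[48;2;150;150;150m🬈[38;2;4;6;19m[48;2;186;186;186m🬁[38;2;4;6;19m[48;2;196;196;196m🬂[38;2;4;6;19m[48;2;192;192;192m🬂[38;2;4;6;19m[48;2;199;199;199m🬂[38;2;211;211;211m[48;2;162;162;162m🬋[38;2;188;188;188m[48;2;119;119;119m🬆[38;2;113;113;113m[48;2;67;67;67m🬆[38;2;65;65;65m[48;2;7;8;18m🬀[0m
</frame>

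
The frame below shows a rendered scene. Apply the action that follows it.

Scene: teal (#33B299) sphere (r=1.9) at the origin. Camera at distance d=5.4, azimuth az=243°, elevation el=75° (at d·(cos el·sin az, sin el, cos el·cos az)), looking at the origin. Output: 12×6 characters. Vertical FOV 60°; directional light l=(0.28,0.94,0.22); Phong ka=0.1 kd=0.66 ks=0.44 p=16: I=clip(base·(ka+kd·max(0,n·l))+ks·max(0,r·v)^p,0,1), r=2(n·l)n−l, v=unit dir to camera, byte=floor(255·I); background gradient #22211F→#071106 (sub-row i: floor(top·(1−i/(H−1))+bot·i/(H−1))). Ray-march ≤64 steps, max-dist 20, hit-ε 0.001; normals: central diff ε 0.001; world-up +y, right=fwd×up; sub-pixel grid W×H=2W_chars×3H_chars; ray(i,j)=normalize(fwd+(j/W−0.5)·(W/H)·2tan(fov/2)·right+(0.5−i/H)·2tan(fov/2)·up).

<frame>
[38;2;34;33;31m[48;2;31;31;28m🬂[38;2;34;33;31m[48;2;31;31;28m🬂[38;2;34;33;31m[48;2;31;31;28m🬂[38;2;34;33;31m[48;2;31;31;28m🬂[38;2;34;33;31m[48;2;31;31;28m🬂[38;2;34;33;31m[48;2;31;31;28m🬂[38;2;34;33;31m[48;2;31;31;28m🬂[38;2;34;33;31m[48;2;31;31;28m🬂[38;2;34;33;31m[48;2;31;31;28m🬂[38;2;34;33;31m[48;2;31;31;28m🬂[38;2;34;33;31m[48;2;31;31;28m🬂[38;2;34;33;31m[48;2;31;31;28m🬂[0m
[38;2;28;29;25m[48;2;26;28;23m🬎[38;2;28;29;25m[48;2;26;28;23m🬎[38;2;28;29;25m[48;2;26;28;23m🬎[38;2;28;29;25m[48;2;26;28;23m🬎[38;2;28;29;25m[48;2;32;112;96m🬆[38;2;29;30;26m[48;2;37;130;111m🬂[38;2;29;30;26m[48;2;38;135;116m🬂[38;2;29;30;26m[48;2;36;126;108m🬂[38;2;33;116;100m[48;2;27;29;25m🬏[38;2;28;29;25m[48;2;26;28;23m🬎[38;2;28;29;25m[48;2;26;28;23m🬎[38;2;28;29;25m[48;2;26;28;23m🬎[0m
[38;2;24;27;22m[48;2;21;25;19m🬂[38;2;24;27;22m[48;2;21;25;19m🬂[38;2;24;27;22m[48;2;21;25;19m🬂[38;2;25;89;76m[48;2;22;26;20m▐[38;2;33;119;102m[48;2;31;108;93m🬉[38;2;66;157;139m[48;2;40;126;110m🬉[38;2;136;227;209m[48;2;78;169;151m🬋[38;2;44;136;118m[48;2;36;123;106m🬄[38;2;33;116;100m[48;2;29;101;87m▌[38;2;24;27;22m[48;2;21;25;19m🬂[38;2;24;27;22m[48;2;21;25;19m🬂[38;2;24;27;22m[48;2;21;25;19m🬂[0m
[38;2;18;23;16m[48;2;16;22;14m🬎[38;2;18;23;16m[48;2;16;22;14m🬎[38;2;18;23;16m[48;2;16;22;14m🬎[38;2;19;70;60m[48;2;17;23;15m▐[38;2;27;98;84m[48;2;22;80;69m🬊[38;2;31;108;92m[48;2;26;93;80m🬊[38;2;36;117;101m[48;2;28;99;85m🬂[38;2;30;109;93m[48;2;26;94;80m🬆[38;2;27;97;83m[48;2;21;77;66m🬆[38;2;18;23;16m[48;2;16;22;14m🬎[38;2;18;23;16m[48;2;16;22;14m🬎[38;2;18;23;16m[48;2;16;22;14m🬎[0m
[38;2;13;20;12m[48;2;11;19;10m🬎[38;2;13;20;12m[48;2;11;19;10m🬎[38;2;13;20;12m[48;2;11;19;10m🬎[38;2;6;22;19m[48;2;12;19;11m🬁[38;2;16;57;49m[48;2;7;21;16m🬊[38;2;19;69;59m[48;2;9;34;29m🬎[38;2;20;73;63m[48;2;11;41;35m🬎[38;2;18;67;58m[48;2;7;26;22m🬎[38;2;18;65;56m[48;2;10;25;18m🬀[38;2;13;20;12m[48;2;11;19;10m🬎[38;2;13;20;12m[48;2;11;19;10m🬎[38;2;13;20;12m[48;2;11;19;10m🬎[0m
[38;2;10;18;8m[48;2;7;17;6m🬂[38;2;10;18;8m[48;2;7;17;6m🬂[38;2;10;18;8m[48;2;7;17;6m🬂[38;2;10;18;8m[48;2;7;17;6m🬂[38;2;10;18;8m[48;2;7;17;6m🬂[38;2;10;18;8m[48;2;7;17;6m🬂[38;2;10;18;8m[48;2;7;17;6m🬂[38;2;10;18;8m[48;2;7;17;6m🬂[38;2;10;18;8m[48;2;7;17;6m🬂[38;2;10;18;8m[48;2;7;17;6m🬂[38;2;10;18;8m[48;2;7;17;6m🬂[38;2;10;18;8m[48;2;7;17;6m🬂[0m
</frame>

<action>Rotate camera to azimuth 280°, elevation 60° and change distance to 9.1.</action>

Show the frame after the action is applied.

<frame>
[38;2;34;33;31m[48;2;31;31;28m🬂[38;2;34;33;31m[48;2;31;31;28m🬂[38;2;34;33;31m[48;2;31;31;28m🬂[38;2;34;33;31m[48;2;31;31;28m🬂[38;2;34;33;31m[48;2;31;31;28m🬂[38;2;34;33;31m[48;2;31;31;28m🬂[38;2;34;33;31m[48;2;31;31;28m🬂[38;2;34;33;31m[48;2;31;31;28m🬂[38;2;34;33;31m[48;2;31;31;28m🬂[38;2;34;33;31m[48;2;31;31;28m🬂[38;2;34;33;31m[48;2;31;31;28m🬂[38;2;34;33;31m[48;2;31;31;28m🬂[0m
[38;2;28;29;25m[48;2;26;28;23m🬎[38;2;28;29;25m[48;2;26;28;23m🬎[38;2;28;29;25m[48;2;26;28;23m🬎[38;2;28;29;25m[48;2;26;28;23m🬎[38;2;28;29;25m[48;2;26;28;23m🬎[38;2;28;29;25m[48;2;26;28;23m🬎[38;2;28;29;25m[48;2;26;28;23m🬎[38;2;28;29;25m[48;2;26;28;23m🬎[38;2;28;29;25m[48;2;26;28;23m🬎[38;2;28;29;25m[48;2;26;28;23m🬎[38;2;28;29;25m[48;2;26;28;23m🬎[38;2;28;29;25m[48;2;26;28;23m🬎[0m
[38;2;24;27;22m[48;2;21;25;19m🬂[38;2;24;27;22m[48;2;21;25;19m🬂[38;2;24;27;22m[48;2;21;25;19m🬂[38;2;24;27;22m[48;2;21;25;19m🬂[38;2;22;26;20m[48;2;15;53;46m🬝[38;2;24;27;22m[48;2;29;104;89m🬀[38;2;43;137;118m[48;2;87;172;155m🬎[38;2;33;118;102m[48;2;23;26;21m🬱[38;2;24;27;22m[48;2;21;25;19m🬂[38;2;24;27;22m[48;2;21;25;19m🬂[38;2;24;27;22m[48;2;21;25;19m🬂[38;2;24;27;22m[48;2;21;25;19m🬂[0m
[38;2;18;23;16m[48;2;16;22;14m🬎[38;2;18;23;16m[48;2;16;22;14m🬎[38;2;18;23;16m[48;2;16;22;14m🬎[38;2;18;23;16m[48;2;16;22;14m🬎[38;2;11;40;35m[48;2;14;21;15m🬁[38;2;21;76;65m[48;2;9;33;29m🬊[38;2;25;90;77m[48;2;14;50;43m🬎[38;2;26;91;78m[48;2;15;43;35m🬆[38;2;18;23;16m[48;2;16;22;14m🬎[38;2;18;23;16m[48;2;16;22;14m🬎[38;2;18;23;16m[48;2;16;22;14m🬎[38;2;18;23;16m[48;2;16;22;14m🬎[0m
[38;2;13;20;12m[48;2;11;19;10m🬎[38;2;13;20;12m[48;2;11;19;10m🬎[38;2;13;20;12m[48;2;11;19;10m🬎[38;2;13;20;12m[48;2;11;19;10m🬎[38;2;13;20;12m[48;2;11;19;10m🬎[38;2;12;19;11m[48;2;5;17;15m🬺[38;2;5;17;15m[48;2;12;19;10m🬂[38;2;13;20;12m[48;2;11;19;10m🬎[38;2;13;20;12m[48;2;11;19;10m🬎[38;2;13;20;12m[48;2;11;19;10m🬎[38;2;13;20;12m[48;2;11;19;10m🬎[38;2;13;20;12m[48;2;11;19;10m🬎[0m
[38;2;10;18;8m[48;2;7;17;6m🬂[38;2;10;18;8m[48;2;7;17;6m🬂[38;2;10;18;8m[48;2;7;17;6m🬂[38;2;10;18;8m[48;2;7;17;6m🬂[38;2;10;18;8m[48;2;7;17;6m🬂[38;2;10;18;8m[48;2;7;17;6m🬂[38;2;10;18;8m[48;2;7;17;6m🬂[38;2;10;18;8m[48;2;7;17;6m🬂[38;2;10;18;8m[48;2;7;17;6m🬂[38;2;10;18;8m[48;2;7;17;6m🬂[38;2;10;18;8m[48;2;7;17;6m🬂[38;2;10;18;8m[48;2;7;17;6m🬂[0m
</frame>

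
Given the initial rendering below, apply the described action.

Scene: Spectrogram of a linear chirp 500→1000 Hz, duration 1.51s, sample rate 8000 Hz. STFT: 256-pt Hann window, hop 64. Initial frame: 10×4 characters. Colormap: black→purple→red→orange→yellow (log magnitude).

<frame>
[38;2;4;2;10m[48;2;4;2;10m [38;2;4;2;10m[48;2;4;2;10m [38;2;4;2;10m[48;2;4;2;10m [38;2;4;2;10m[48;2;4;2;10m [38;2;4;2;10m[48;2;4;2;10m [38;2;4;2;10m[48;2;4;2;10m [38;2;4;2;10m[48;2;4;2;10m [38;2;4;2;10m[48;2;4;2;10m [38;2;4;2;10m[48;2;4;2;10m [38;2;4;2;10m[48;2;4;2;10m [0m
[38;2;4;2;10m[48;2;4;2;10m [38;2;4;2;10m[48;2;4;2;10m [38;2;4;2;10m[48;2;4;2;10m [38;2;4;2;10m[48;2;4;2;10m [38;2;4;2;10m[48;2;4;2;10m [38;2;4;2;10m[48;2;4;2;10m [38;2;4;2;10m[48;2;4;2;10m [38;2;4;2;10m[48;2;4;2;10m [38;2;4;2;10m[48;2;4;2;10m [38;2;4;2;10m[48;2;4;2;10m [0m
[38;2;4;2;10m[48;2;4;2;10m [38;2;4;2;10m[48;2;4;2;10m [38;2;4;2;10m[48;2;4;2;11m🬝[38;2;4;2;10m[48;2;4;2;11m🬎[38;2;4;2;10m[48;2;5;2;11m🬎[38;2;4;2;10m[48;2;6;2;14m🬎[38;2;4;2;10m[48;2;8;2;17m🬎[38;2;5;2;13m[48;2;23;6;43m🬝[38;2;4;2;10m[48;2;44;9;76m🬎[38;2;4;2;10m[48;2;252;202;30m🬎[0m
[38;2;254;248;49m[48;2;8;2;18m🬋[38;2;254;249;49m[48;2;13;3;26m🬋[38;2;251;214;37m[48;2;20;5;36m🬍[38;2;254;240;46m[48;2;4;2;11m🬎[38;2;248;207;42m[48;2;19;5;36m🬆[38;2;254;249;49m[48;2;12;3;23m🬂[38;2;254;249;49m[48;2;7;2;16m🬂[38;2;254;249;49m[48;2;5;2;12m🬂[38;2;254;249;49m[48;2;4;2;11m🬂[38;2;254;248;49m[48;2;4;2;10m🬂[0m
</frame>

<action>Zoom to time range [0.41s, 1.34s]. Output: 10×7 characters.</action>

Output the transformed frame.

<frame>
[38;2;4;2;10m[48;2;4;2;10m [38;2;4;2;10m[48;2;4;2;10m [38;2;4;2;10m[48;2;4;2;10m [38;2;4;2;10m[48;2;4;2;10m [38;2;4;2;10m[48;2;4;2;10m [38;2;4;2;10m[48;2;4;2;10m [38;2;4;2;10m[48;2;4;2;10m [38;2;4;2;10m[48;2;4;2;10m [38;2;4;2;10m[48;2;4;2;10m [38;2;4;2;10m[48;2;4;2;10m [0m
[38;2;4;2;10m[48;2;4;2;10m [38;2;4;2;10m[48;2;4;2;10m [38;2;4;2;10m[48;2;4;2;10m [38;2;4;2;10m[48;2;4;2;10m [38;2;4;2;10m[48;2;4;2;10m [38;2;4;2;10m[48;2;4;2;10m [38;2;4;2;10m[48;2;4;2;10m [38;2;4;2;10m[48;2;4;2;10m [38;2;4;2;10m[48;2;4;2;10m [38;2;4;2;10m[48;2;4;2;10m [0m
[38;2;4;2;10m[48;2;4;2;10m [38;2;4;2;10m[48;2;4;2;10m [38;2;4;2;10m[48;2;4;2;10m [38;2;4;2;10m[48;2;4;2;10m [38;2;4;2;10m[48;2;4;2;10m [38;2;4;2;10m[48;2;4;2;10m [38;2;4;2;10m[48;2;4;2;10m [38;2;4;2;10m[48;2;4;2;10m [38;2;4;2;10m[48;2;4;2;10m [38;2;4;2;10m[48;2;4;2;10m [0m
[38;2;4;2;10m[48;2;4;2;10m [38;2;4;2;10m[48;2;4;2;10m [38;2;4;2;10m[48;2;4;2;10m [38;2;4;2;10m[48;2;4;2;10m [38;2;4;2;10m[48;2;4;2;10m [38;2;4;2;10m[48;2;4;2;10m [38;2;4;2;10m[48;2;4;2;10m [38;2;4;2;10m[48;2;4;2;10m [38;2;4;2;10m[48;2;4;2;10m [38;2;4;2;10m[48;2;4;2;10m [0m
[38;2;4;2;10m[48;2;4;2;10m [38;2;4;2;10m[48;2;4;2;10m [38;2;4;2;10m[48;2;4;2;10m [38;2;4;2;10m[48;2;4;2;10m [38;2;4;2;10m[48;2;4;2;10m [38;2;4;2;10m[48;2;4;2;11m🬬[38;2;4;2;10m[48;2;4;2;11m🬎[38;2;4;2;10m[48;2;5;2;11m🬬[38;2;4;2;10m[48;2;5;2;12m🬎[38;2;4;2;10m[48;2;6;2;13m🬎[0m
[38;2;10;3;21m[48;2;254;248;49m🬎[38;2;17;4;32m[48;2;254;248;48m🬎[38;2;47;11;49m[48;2;254;248;49m🬎[38;2;5;2;12m[48;2;251;211;36m🬂[38;2;6;2;14m[48;2;254;238;45m🬂[38;2;64;17;39m[48;2;251;213;37m🬡[38;2;29;7;53m[48;2;254;248;49m🬰[38;2;254;249;49m[48;2;22;5;41m🬋[38;2;254;249;49m[48;2;31;7;55m🬋[38;2;241;185;46m[48;2;9;3;19m🬎[0m
[38;2;47;11;82m[48;2;8;2;17m🬀[38;2;24;6;43m[48;2;5;2;13m🬀[38;2;13;4;26m[48;2;4;2;11m🬀[38;2;9;3;19m[48;2;4;2;11m🬀[38;2;6;2;14m[48;2;4;2;10m🬂[38;2;5;2;13m[48;2;4;2;10m🬂[38;2;5;2;12m[48;2;4;2;10m🬂[38;2;5;2;11m[48;2;4;2;10m🬂[38;2;4;2;11m[48;2;4;2;10m🬂[38;2;4;2;10m[48;2;4;2;11m🬺[0m
</frame>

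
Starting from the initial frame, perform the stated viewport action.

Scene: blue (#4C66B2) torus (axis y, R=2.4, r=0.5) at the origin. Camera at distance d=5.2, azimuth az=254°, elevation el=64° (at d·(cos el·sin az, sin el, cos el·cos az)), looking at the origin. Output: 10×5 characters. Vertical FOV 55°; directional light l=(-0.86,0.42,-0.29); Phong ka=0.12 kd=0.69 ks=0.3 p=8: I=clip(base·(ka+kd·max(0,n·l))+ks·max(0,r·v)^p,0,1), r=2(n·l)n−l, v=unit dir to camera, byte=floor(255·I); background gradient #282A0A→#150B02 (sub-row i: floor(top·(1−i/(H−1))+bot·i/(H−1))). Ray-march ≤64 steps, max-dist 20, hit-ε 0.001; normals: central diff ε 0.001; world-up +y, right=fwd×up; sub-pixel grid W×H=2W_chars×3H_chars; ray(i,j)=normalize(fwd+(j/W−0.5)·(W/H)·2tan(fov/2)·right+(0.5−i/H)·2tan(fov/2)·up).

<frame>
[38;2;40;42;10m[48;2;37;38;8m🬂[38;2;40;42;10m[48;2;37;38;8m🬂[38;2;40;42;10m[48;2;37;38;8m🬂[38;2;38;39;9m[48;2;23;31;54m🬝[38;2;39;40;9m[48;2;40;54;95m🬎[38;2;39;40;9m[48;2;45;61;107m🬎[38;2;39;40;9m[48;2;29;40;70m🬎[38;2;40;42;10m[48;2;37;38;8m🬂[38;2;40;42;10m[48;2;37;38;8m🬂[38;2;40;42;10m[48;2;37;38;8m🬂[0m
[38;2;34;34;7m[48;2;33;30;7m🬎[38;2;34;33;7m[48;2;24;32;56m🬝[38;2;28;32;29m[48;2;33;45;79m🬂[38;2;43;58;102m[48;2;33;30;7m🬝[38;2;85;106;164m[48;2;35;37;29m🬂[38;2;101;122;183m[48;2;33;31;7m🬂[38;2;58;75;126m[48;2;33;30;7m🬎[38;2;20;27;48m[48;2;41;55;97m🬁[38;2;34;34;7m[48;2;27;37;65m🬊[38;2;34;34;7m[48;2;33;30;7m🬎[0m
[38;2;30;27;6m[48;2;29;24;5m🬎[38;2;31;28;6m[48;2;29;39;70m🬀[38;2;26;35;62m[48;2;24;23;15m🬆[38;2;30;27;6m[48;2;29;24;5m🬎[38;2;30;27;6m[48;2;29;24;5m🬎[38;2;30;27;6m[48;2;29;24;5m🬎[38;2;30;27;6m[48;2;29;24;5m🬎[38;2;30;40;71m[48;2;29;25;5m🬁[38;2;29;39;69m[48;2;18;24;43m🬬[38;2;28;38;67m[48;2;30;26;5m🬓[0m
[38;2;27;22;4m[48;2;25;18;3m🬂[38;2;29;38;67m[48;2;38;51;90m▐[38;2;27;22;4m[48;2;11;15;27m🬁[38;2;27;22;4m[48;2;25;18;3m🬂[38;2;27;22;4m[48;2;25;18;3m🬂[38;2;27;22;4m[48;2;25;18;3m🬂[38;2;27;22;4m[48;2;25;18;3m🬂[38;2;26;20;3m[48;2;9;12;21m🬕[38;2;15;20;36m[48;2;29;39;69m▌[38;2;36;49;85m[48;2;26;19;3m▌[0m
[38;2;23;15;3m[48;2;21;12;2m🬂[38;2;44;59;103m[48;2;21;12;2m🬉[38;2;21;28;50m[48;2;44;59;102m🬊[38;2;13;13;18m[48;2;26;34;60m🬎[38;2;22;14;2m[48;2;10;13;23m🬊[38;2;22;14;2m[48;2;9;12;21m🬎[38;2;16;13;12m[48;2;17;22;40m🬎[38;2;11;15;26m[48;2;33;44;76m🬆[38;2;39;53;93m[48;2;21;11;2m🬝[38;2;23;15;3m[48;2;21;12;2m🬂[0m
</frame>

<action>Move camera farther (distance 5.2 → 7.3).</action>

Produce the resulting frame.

<frame>
[38;2;40;42;10m[48;2;37;38;8m🬂[38;2;40;42;10m[48;2;37;38;8m🬂[38;2;40;42;10m[48;2;37;38;8m🬂[38;2;40;42;10m[48;2;37;38;8m🬂[38;2;40;42;10m[48;2;37;38;8m🬂[38;2;40;42;10m[48;2;37;38;8m🬂[38;2;40;42;10m[48;2;37;38;8m🬂[38;2;40;42;10m[48;2;37;38;8m🬂[38;2;40;42;10m[48;2;37;38;8m🬂[38;2;40;42;10m[48;2;37;38;8m🬂[0m
[38;2;34;34;7m[48;2;33;30;7m🬎[38;2;34;34;7m[48;2;33;30;7m🬎[38;2;34;34;7m[48;2;33;30;7m🬎[38;2;34;34;7m[48;2;35;47;83m🬆[38;2;25;25;12m[48;2;62;79;130m🬡[38;2;23;23;18m[48;2;119;140;199m🬰[38;2;35;35;8m[48;2;43;58;102m🬂[38;2;33;44;77m[48;2;34;33;7m🬏[38;2;34;34;7m[48;2;33;30;7m🬎[38;2;34;34;7m[48;2;33;30;7m🬎[0m
[38;2;30;27;6m[48;2;29;24;5m🬎[38;2;30;27;6m[48;2;29;24;5m🬎[38;2;29;39;68m[48;2;30;26;5m▐[38;2;28;37;65m[48;2;24;22;9m🬄[38;2;30;27;6m[48;2;29;24;5m🬎[38;2;30;27;6m[48;2;29;24;5m🬎[38;2;30;27;6m[48;2;29;24;5m🬎[38;2;29;39;70m[48;2;13;17;30m🬬[38;2;30;27;6m[48;2;29;24;5m🬎[38;2;30;27;6m[48;2;29;24;5m🬎[0m
[38;2;27;22;4m[48;2;25;18;3m🬂[38;2;27;22;4m[48;2;25;18;3m🬂[38;2;26;19;3m[48;2;39;53;94m▌[38;2;16;19;27m[48;2;39;52;91m🬬[38;2;26;19;3m[48;2;9;12;21m🬬[38;2;27;22;4m[48;2;25;18;3m🬂[38;2;19;17;10m[48;2;19;25;44m🬝[38;2;16;21;37m[48;2;38;51;90m🬄[38;2;27;22;4m[48;2;25;18;3m🬂[38;2;27;22;4m[48;2;25;18;3m🬂[0m
[38;2;23;15;3m[48;2;21;12;2m🬂[38;2;23;15;3m[48;2;21;12;2m🬂[38;2;23;15;3m[48;2;21;12;2m🬂[38;2;52;69;119m[48;2;21;12;2m🬂[38;2;97;117;173m[48;2;24;24;33m🬋[38;2;116;133;186m[48;2;20;19;25m🬋[38;2;58;75;125m[48;2;24;19;20m🬅[38;2;51;69;121m[48;2;21;12;2m🬀[38;2;23;15;3m[48;2;21;12;2m🬂[38;2;23;15;3m[48;2;21;12;2m🬂[0m
</frame>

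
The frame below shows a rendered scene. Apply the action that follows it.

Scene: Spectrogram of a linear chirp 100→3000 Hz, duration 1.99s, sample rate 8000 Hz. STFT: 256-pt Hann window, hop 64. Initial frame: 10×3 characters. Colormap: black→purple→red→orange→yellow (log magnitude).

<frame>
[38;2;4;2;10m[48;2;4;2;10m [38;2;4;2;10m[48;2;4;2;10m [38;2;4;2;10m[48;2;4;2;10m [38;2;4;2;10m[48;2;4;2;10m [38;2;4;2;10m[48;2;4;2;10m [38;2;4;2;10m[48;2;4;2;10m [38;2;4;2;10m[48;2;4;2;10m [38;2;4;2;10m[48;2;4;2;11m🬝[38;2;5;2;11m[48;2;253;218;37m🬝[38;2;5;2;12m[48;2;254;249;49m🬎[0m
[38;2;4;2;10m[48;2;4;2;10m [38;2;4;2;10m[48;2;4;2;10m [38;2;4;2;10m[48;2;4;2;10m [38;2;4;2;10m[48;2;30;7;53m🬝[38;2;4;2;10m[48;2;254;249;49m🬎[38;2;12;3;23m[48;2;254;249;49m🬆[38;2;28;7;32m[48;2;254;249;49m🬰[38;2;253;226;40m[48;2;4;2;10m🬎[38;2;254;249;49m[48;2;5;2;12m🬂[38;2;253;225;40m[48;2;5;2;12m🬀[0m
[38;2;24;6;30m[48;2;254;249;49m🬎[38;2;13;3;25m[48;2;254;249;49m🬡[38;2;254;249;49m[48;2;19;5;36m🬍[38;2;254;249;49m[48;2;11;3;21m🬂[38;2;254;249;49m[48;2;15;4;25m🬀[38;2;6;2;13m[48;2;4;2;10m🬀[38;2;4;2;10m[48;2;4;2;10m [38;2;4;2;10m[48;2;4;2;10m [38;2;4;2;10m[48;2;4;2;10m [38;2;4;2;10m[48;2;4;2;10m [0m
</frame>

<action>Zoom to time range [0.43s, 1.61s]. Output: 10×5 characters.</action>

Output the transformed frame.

<frame>
[38;2;4;2;10m[48;2;4;2;10m [38;2;4;2;10m[48;2;4;2;10m [38;2;4;2;10m[48;2;4;2;10m [38;2;4;2;10m[48;2;4;2;10m [38;2;4;2;10m[48;2;4;2;10m [38;2;4;2;10m[48;2;4;2;10m [38;2;4;2;10m[48;2;4;2;10m [38;2;4;2;10m[48;2;4;2;10m [38;2;4;2;10m[48;2;4;2;10m [38;2;4;2;10m[48;2;4;2;10m [0m
[38;2;4;2;10m[48;2;4;2;10m [38;2;4;2;10m[48;2;4;2;10m [38;2;4;2;10m[48;2;4;2;10m [38;2;4;2;10m[48;2;4;2;10m [38;2;4;2;10m[48;2;4;2;10m [38;2;4;2;10m[48;2;4;2;10m [38;2;4;2;10m[48;2;4;2;10m [38;2;4;2;10m[48;2;4;2;11m🬝[38;2;4;2;10m[48;2;9;3;19m🬝[38;2;9;3;19m[48;2;254;249;49m🬝[0m
[38;2;4;2;10m[48;2;4;2;10m [38;2;4;2;10m[48;2;4;2;10m [38;2;4;2;10m[48;2;4;2;10m [38;2;4;2;10m[48;2;6;2;13m🬝[38;2;6;2;14m[48;2;172;44;81m🬝[38;2;6;2;14m[48;2;254;249;49m🬎[38;2;50;13;35m[48;2;254;249;49m🬆[38;2;254;249;49m[48;2;41;10;47m🬋[38;2;253;229;41m[48;2;5;2;12m🬎[38;2;254;249;49m[48;2;8;2;18m🬂[0m
[38;2;5;2;11m[48;2;254;248;49m🬎[38;2;11;3;23m[48;2;253;232;42m🬆[38;2;19;4;35m[48;2;254;245;47m🬡[38;2;253;235;43m[48;2;7;2;15m🬎[38;2;254;249;49m[48;2;11;3;22m🬂[38;2;254;248;49m[48;2;30;8;25m🬀[38;2;12;3;24m[48;2;4;2;10m🬀[38;2;4;2;11m[48;2;4;2;10m🬀[38;2;4;2;10m[48;2;4;2;10m [38;2;4;2;10m[48;2;4;2;10m [0m
[38;2;235;167;52m[48;2;4;2;11m🬂[38;2;14;4;27m[48;2;4;2;10m🬀[38;2;5;2;11m[48;2;4;2;10m🬀[38;2;4;2;10m[48;2;4;2;10m [38;2;4;2;10m[48;2;4;2;10m [38;2;4;2;10m[48;2;4;2;10m [38;2;4;2;10m[48;2;4;2;10m [38;2;4;2;10m[48;2;4;2;10m [38;2;4;2;10m[48;2;4;2;10m [38;2;4;2;10m[48;2;4;2;10m [0m
</frame>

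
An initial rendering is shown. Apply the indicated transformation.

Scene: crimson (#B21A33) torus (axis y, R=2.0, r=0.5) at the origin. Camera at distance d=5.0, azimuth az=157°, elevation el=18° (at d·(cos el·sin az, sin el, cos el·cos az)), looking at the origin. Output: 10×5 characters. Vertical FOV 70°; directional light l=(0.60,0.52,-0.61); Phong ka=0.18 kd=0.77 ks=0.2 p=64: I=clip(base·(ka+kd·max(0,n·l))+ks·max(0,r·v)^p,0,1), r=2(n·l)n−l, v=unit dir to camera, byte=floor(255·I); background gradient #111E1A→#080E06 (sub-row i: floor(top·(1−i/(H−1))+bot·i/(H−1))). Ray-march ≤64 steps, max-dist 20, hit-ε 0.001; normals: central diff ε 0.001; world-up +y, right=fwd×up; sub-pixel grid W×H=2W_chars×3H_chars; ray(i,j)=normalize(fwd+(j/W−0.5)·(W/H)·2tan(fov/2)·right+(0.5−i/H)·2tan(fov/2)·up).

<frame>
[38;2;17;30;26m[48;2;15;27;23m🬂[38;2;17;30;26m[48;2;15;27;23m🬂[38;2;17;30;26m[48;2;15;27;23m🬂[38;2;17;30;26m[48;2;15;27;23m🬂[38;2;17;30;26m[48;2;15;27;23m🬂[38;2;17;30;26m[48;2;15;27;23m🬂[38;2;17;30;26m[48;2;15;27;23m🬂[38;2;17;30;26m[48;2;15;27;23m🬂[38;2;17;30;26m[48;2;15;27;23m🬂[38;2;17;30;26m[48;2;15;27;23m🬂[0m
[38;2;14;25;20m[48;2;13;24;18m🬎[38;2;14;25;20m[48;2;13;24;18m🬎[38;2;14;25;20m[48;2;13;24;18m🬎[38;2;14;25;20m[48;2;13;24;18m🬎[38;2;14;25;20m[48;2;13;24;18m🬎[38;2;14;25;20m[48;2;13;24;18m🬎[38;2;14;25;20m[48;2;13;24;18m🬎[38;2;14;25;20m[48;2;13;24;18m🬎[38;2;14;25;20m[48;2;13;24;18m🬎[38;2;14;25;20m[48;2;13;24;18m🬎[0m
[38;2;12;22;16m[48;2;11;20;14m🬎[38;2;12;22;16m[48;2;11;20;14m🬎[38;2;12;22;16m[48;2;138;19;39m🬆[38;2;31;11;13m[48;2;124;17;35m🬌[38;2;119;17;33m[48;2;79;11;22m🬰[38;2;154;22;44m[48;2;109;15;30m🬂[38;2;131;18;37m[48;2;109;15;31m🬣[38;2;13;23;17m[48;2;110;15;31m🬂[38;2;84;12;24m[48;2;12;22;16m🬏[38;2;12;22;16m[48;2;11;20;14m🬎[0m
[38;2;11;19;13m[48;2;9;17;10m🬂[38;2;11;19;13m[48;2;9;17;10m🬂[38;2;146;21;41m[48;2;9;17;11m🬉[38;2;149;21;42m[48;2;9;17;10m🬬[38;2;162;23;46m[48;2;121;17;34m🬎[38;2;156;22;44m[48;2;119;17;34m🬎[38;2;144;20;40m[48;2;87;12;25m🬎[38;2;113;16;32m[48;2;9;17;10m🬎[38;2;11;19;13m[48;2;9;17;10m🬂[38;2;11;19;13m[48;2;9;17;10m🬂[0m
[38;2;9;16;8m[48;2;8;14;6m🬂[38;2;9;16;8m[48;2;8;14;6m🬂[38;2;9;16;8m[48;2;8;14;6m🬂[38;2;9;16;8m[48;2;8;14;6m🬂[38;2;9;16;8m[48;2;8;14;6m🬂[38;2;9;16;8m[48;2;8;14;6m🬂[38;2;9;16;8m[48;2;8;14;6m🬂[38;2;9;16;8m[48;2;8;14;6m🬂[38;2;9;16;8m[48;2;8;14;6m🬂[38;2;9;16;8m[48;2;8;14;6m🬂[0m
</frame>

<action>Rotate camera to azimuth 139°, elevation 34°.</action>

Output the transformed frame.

<frame>
[38;2;17;30;26m[48;2;15;27;23m🬂[38;2;17;30;26m[48;2;15;27;23m🬂[38;2;17;30;26m[48;2;15;27;23m🬂[38;2;17;30;26m[48;2;15;27;23m🬂[38;2;17;30;26m[48;2;15;27;23m🬂[38;2;17;30;26m[48;2;15;27;23m🬂[38;2;17;30;26m[48;2;15;27;23m🬂[38;2;17;30;26m[48;2;15;27;23m🬂[38;2;17;30;26m[48;2;15;27;23m🬂[38;2;17;30;26m[48;2;15;27;23m🬂[0m
[38;2;14;25;20m[48;2;13;24;18m🬎[38;2;14;25;20m[48;2;13;24;18m🬎[38;2;14;25;20m[48;2;13;24;18m🬎[38;2;14;25;20m[48;2;13;24;18m🬎[38;2;14;25;20m[48;2;109;16;31m🬝[38;2;14;25;20m[48;2;117;17;33m🬎[38;2;14;25;20m[48;2;13;24;18m🬎[38;2;14;25;20m[48;2;13;24;18m🬎[38;2;14;25;20m[48;2;13;24;18m🬎[38;2;14;25;20m[48;2;13;24;18m🬎[0m
[38;2;12;22;16m[48;2;11;20;14m🬎[38;2;12;22;16m[48;2;11;20;14m🬎[38;2;12;22;16m[48;2;110;15;31m🬕[38;2;98;14;28m[48;2;44;12;16m🬆[38;2;141;20;40m[48;2;11;21;15m🬂[38;2;154;22;44m[48;2;11;21;15m🬂[38;2;133;19;38m[48;2;27;18;16m🬂[38;2;13;23;17m[48;2;94;13;26m🬁[38;2;12;22;16m[48;2;11;20;14m🬎[38;2;12;22;16m[48;2;11;20;14m🬎[0m
[38;2;11;19;13m[48;2;9;17;10m🬂[38;2;11;19;13m[48;2;9;17;10m🬂[38;2;142;20;40m[48;2;9;17;11m🬉[38;2;87;12;24m[48;2;151;21;43m🬂[38;2;11;19;13m[48;2;138;19;39m🬂[38;2;11;19;13m[48;2;132;19;37m🬂[38;2;39;14;16m[48;2;143;20;40m🬂[38;2;135;19;38m[48;2;9;17;10m🬝[38;2;11;19;13m[48;2;9;17;10m🬂[38;2;11;19;13m[48;2;9;17;10m🬂[0m
[38;2;9;16;8m[48;2;8;14;6m🬂[38;2;9;16;8m[48;2;8;14;6m🬂[38;2;9;16;8m[48;2;8;14;6m🬂[38;2;151;22;43m[48;2;8;14;6m🬁[38;2;165;23;47m[48;2;8;14;6m🬂[38;2;167;24;47m[48;2;8;14;6m🬂[38;2;153;22;44m[48;2;8;14;6m🬂[38;2;9;16;8m[48;2;8;14;6m🬂[38;2;9;16;8m[48;2;8;14;6m🬂[38;2;9;16;8m[48;2;8;14;6m🬂[0m
</frame>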